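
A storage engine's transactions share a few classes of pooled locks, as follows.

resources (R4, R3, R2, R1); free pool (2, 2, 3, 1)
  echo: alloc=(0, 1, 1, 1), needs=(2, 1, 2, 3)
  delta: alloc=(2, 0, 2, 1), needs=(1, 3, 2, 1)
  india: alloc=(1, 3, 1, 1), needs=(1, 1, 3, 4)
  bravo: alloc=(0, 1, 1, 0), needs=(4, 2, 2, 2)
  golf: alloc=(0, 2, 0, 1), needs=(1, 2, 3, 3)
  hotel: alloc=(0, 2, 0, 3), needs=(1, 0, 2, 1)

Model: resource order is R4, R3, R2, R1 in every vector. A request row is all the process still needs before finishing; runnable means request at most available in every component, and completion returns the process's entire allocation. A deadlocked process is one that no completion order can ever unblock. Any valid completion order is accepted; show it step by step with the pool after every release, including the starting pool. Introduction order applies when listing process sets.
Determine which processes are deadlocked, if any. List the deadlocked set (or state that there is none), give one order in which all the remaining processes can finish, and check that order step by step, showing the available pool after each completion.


No process is deadlocked.
Key observation: hotel fits the free pool immediately, and its release cascades until everyone finishes.
One completion order for the rest: hotel, echo, golf, delta, bravo, india. Verifying each step:
  pool = (2, 2, 3, 1)
  hotel needs (1, 0, 2, 1) <= (2, 2, 3, 1) -> finishes; pool += (0, 2, 0, 3) = (2, 4, 3, 4)
  echo needs (2, 1, 2, 3) <= (2, 4, 3, 4) -> finishes; pool += (0, 1, 1, 1) = (2, 5, 4, 5)
  golf needs (1, 2, 3, 3) <= (2, 5, 4, 5) -> finishes; pool += (0, 2, 0, 1) = (2, 7, 4, 6)
  delta needs (1, 3, 2, 1) <= (2, 7, 4, 6) -> finishes; pool += (2, 0, 2, 1) = (4, 7, 6, 7)
  bravo needs (4, 2, 2, 2) <= (4, 7, 6, 7) -> finishes; pool += (0, 1, 1, 0) = (4, 8, 7, 7)
  india needs (1, 1, 3, 4) <= (4, 8, 7, 7) -> finishes; pool += (1, 3, 1, 1) = (5, 11, 8, 8)


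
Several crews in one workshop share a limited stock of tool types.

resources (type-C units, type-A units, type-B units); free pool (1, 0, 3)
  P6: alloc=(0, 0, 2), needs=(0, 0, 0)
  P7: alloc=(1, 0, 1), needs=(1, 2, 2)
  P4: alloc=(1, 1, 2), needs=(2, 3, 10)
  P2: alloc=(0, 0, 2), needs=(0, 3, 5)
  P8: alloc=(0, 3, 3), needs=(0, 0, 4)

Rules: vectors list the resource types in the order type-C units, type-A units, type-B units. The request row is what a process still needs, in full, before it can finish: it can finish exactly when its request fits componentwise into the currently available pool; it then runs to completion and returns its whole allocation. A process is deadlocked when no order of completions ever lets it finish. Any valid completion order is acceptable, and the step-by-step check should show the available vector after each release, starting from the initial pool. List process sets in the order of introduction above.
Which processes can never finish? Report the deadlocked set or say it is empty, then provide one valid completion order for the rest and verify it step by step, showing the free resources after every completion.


Nothing here is deadlocked.
Key observation: P6 can run right away; the returned allocation unlocks the remaining processes in turn.
One completion order for the rest: P6, P8, P7, P2, P4. Step-by-step check:
  pool = (1, 0, 3)
  run P6 (needs (0, 0, 0), free (1, 0, 3)); after release of (0, 0, 2) the pool is (1, 0, 5)
  run P8 (needs (0, 0, 4), free (1, 0, 5)); after release of (0, 3, 3) the pool is (1, 3, 8)
  run P7 (needs (1, 2, 2), free (1, 3, 8)); after release of (1, 0, 1) the pool is (2, 3, 9)
  run P2 (needs (0, 3, 5), free (2, 3, 9)); after release of (0, 0, 2) the pool is (2, 3, 11)
  run P4 (needs (2, 3, 10), free (2, 3, 11)); after release of (1, 1, 2) the pool is (3, 4, 13)


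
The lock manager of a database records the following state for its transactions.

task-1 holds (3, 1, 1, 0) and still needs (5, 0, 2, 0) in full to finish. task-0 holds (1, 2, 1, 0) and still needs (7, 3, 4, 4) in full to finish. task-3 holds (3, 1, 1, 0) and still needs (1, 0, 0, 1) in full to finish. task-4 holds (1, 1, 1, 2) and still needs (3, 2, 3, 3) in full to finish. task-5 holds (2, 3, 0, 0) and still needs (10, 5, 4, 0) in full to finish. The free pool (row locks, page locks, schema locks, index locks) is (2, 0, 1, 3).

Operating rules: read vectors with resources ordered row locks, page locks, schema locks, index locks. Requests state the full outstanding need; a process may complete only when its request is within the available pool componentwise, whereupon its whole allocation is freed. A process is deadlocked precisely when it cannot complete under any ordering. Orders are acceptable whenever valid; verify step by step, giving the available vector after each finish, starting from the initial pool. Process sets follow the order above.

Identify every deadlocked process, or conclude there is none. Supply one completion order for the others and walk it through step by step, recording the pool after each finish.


The deadlocked set is empty.
Key observation: the pool covers task-3 at once, and every later process fits after earlier releases.
One completion order for the rest: task-3, task-1, task-4, task-0, task-5. Verifying each step:
  pool = (2, 0, 1, 3)
  task-3: need (1, 0, 0, 1) fits (2, 0, 1, 3); releases (3, 1, 1, 0), pool now (5, 1, 2, 3)
  task-1: need (5, 0, 2, 0) fits (5, 1, 2, 3); releases (3, 1, 1, 0), pool now (8, 2, 3, 3)
  task-4: need (3, 2, 3, 3) fits (8, 2, 3, 3); releases (1, 1, 1, 2), pool now (9, 3, 4, 5)
  task-0: need (7, 3, 4, 4) fits (9, 3, 4, 5); releases (1, 2, 1, 0), pool now (10, 5, 5, 5)
  task-5: need (10, 5, 4, 0) fits (10, 5, 5, 5); releases (2, 3, 0, 0), pool now (12, 8, 5, 5)


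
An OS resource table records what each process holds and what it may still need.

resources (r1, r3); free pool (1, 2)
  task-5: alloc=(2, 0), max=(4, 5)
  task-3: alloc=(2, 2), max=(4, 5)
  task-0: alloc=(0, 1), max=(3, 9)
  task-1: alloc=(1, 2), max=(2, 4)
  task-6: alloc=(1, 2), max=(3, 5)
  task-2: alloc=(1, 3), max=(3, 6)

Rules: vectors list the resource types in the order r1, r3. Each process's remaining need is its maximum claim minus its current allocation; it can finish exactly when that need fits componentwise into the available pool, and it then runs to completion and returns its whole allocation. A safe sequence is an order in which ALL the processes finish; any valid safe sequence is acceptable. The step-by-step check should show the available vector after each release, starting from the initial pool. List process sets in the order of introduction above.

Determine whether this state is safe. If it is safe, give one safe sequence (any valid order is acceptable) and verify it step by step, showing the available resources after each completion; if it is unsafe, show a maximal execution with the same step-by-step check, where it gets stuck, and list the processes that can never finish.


SAFE. One safe sequence: task-1, task-6, task-5, task-3, task-0, task-2.
Key observation: the first exact fit in this order is task-1 — it needs (1, 2) with (1, 2) free, meeting a requested resource to the last unit.
Walking it through:
  pool = (1, 2)
  task-1 needs (1, 2) <= (1, 2) -> finishes; pool += (1, 2) = (2, 4)
  task-6 needs (2, 3) <= (2, 4) -> finishes; pool += (1, 2) = (3, 6)
  task-5 needs (2, 5) <= (3, 6) -> finishes; pool += (2, 0) = (5, 6)
  task-3 needs (2, 3) <= (5, 6) -> finishes; pool += (2, 2) = (7, 8)
  task-0 needs (3, 8) <= (7, 8) -> finishes; pool += (0, 1) = (7, 9)
  task-2 needs (2, 3) <= (7, 9) -> finishes; pool += (1, 3) = (8, 12)


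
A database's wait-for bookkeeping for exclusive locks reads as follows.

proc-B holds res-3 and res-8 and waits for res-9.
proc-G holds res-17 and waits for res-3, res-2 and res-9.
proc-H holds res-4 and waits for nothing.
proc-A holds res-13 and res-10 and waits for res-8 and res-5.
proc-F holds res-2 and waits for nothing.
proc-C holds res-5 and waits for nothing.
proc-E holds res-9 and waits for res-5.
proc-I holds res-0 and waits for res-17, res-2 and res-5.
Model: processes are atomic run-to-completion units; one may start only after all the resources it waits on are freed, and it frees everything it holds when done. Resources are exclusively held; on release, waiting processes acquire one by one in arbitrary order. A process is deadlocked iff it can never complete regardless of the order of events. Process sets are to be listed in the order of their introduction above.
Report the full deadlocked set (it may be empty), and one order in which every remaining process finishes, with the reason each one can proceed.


The deadlocked set is empty.
Key observation: the wait graph is acyclic; completion cascades from the unblocked processes through everyone else.
One completion order for the rest: proc-F, proc-C, proc-E, proc-B, proc-G, proc-I, proc-H, proc-A.
Walking it through:
  proc-F waits on nothing -> runs at once and releases res-2
  proc-C waits on nothing -> runs at once and releases res-5
  run proc-E (all its waits — res-5 — are resolved); releases res-9
  run proc-B (all its waits — res-9 — are resolved); releases res-3 and res-8
  run proc-G (all its waits — res-3, res-2 and res-9 — are resolved); releases res-17
  run proc-I (all its waits — res-17, res-2 and res-5 — are resolved); releases res-0
  proc-H waits on nothing -> runs at once and releases res-4
  run proc-A (all its waits — res-8 and res-5 — are resolved); releases res-13 and res-10


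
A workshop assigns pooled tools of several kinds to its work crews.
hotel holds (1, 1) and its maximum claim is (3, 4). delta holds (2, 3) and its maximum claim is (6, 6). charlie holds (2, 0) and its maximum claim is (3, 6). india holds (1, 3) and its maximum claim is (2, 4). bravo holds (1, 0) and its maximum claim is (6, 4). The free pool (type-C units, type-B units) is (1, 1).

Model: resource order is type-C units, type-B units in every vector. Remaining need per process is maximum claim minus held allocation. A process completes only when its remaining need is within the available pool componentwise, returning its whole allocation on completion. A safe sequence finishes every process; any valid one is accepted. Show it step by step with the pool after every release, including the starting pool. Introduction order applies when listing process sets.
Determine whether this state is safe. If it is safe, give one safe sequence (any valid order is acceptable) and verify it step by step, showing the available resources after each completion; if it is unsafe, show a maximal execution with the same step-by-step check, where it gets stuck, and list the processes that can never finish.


The state is UNSAFE.
Key observation: after india, hotel the pool peaks at (3, 5), and each blocked process is short somewhere: delta on type-C units; charlie on type-B units; bravo on type-C units.
A maximal execution: india, hotel — then nothing else fits. Check, step by step:
  pool = (1, 1)
  run india (needs (1, 1), free (1, 1)); after release of (1, 3) the pool is (2, 4)
  run hotel (needs (2, 3), free (2, 4)); after release of (1, 1) the pool is (3, 5)
  delta cannot run: need (4, 3) vs free (3, 5) (insufficient type-C units)
  charlie cannot run: need (1, 6) vs free (3, 5) (insufficient type-B units)
  bravo cannot run: need (5, 4) vs free (3, 5) (insufficient type-C units)
Never able to finish: delta, charlie and bravo.


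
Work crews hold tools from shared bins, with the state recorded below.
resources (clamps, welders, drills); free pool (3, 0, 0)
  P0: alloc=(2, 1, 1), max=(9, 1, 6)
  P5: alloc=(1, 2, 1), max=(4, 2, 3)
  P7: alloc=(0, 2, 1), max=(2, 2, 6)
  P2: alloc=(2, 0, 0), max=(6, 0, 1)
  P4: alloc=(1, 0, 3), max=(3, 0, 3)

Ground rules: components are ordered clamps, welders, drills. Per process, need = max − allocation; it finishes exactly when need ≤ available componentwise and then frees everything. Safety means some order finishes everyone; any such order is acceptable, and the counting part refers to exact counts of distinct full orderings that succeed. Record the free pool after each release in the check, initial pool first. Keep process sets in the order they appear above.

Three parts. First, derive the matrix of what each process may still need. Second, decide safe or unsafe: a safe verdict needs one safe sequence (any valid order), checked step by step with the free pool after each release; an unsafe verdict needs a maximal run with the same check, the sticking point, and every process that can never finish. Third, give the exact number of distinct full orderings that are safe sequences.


(1) Outstanding need per process (order clamps, welders, drills):
  P0: (7, 0, 5)
  P5: (3, 0, 2)
  P7: (2, 0, 5)
  P2: (4, 0, 1)
  P4: (2, 0, 0)
(2) UNSAFE.
Key observation: drills is the bottleneck — with P4, P5, P2 done the pool holds (7, 2, 4), short of every remaining need.
The run P4, P5, P2 cannot be extended any further. Verifying each step:
  pool = (3, 0, 0)
  run P4 (needs (2, 0, 0), free (3, 0, 0)); after release of (1, 0, 3) the pool is (4, 0, 3)
  run P5 (needs (3, 0, 2), free (4, 0, 3)); after release of (1, 2, 1) the pool is (5, 2, 4)
  run P2 (needs (4, 0, 1), free (5, 2, 4)); after release of (2, 0, 0) the pool is (7, 2, 4)
  blocked: P0 wants (7, 0, 5), pool (7, 2, 4) — not enough drills
  blocked: P7 wants (2, 0, 5), pool (7, 2, 4) — not enough drills
Processes that can never finish: P0 and P7.
(3) The exact count: 0 of the possible complete orderings are safe sequences.


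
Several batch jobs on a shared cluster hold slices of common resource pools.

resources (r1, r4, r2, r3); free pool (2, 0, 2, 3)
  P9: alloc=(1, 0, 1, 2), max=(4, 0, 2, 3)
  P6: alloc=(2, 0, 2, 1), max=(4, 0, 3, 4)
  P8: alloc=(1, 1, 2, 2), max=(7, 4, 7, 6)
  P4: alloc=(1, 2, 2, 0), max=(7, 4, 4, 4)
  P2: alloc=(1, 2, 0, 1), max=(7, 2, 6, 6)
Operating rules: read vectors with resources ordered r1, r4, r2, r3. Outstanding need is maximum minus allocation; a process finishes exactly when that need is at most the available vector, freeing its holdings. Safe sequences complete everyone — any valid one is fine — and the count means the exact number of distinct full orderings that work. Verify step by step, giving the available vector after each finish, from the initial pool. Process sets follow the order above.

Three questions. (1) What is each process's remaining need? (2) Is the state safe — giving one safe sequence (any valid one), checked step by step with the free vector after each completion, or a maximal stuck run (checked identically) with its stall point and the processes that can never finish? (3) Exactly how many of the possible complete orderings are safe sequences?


(1) Outstanding need per process (order r1, r4, r2, r3):
  P9: (3, 0, 1, 1)
  P6: (2, 0, 1, 3)
  P8: (6, 3, 5, 4)
  P4: (6, 2, 2, 4)
  P2: (6, 0, 6, 5)
(2) UNSAFE — no complete ordering exists.
Key observation: once P6, P9 finish, the pool peaks at (5, 0, 5, 6) — and every remaining process still needs more r1 than that.
The run P6, P9 cannot be extended any further. Check, step by step:
  pool = (2, 0, 2, 3)
  P6 needs (2, 0, 1, 3) <= (2, 0, 2, 3) -> finishes; pool += (2, 0, 2, 1) = (4, 0, 4, 4)
  P9 needs (3, 0, 1, 1) <= (4, 0, 4, 4) -> finishes; pool += (1, 0, 1, 2) = (5, 0, 5, 6)
  blocked: P8 wants (6, 3, 5, 4), pool (5, 0, 5, 6) — not enough r1 and r4
  blocked: P4 wants (6, 2, 2, 4), pool (5, 0, 5, 6) — not enough r1 and r4
  blocked: P2 wants (6, 0, 6, 5), pool (5, 0, 5, 6) — not enough r1 and r2
Processes that can never finish: P8, P4 and P2.
(3) Precisely 0 of the possible complete orderings are safe sequences.


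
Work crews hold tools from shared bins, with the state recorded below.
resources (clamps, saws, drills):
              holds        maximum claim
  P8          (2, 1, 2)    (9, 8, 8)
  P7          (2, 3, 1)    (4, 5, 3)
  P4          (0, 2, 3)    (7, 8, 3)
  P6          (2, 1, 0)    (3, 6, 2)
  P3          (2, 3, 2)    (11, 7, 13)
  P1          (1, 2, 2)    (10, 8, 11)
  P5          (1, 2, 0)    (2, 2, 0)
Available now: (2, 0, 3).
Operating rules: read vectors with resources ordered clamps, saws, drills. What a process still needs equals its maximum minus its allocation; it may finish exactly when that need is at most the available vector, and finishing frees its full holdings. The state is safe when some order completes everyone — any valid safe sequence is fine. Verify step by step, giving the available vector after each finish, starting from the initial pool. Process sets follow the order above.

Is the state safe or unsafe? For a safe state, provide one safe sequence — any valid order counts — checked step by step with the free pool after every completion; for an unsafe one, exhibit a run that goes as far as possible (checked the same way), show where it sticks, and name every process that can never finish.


The state is SAFE; one workable sequence: P5, P7, P6, P4, P8, P1, P3.
Key observation: reading the order forward, P7 is the first process whose need (2, 2, 2) meets the free pool (3, 2, 3) exactly on a resource it requests.
Step-by-step check:
  pool = (2, 0, 3)
  run P5 (needs (1, 0, 0), free (2, 0, 3)); after release of (1, 2, 0) the pool is (3, 2, 3)
  run P7 (needs (2, 2, 2), free (3, 2, 3)); after release of (2, 3, 1) the pool is (5, 5, 4)
  run P6 (needs (1, 5, 2), free (5, 5, 4)); after release of (2, 1, 0) the pool is (7, 6, 4)
  run P4 (needs (7, 6, 0), free (7, 6, 4)); after release of (0, 2, 3) the pool is (7, 8, 7)
  run P8 (needs (7, 7, 6), free (7, 8, 7)); after release of (2, 1, 2) the pool is (9, 9, 9)
  run P1 (needs (9, 6, 9), free (9, 9, 9)); after release of (1, 2, 2) the pool is (10, 11, 11)
  run P3 (needs (9, 4, 11), free (10, 11, 11)); after release of (2, 3, 2) the pool is (12, 14, 13)


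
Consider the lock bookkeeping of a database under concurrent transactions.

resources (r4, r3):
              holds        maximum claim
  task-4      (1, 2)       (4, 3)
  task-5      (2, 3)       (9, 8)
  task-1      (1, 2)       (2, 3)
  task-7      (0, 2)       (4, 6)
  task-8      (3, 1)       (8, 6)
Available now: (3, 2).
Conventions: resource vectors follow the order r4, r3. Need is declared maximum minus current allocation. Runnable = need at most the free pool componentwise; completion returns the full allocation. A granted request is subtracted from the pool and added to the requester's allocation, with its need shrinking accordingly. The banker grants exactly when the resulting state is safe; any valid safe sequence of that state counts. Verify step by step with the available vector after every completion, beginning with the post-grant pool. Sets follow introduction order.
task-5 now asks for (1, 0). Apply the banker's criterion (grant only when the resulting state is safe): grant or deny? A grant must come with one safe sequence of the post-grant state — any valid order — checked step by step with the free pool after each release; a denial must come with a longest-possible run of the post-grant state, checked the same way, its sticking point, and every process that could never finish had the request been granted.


DENY: after the grant no complete ordering would exist.
Key observation: task-1, task-4, task-7 can finish, but then (4, 8) is all there is, and the blocked group's r4 demands exceed it.
On the post-grant state, task-1, task-4, task-7 is a maximal run — nothing extends it. Verifying each step:
  pool = (2, 2)
  task-1: need (1, 1) fits (2, 2); releases (1, 2), pool now (3, 4)
  task-4: need (3, 1) fits (3, 4); releases (1, 2), pool now (4, 6)
  task-7: need (4, 4) fits (4, 6); releases (0, 2), pool now (4, 8)
  task-5 cannot run: need (6, 5) vs free (4, 8) (insufficient r4)
  task-8 cannot run: need (5, 5) vs free (4, 8) (insufficient r4)
Had the request been granted, task-5 and task-8 could never finish.


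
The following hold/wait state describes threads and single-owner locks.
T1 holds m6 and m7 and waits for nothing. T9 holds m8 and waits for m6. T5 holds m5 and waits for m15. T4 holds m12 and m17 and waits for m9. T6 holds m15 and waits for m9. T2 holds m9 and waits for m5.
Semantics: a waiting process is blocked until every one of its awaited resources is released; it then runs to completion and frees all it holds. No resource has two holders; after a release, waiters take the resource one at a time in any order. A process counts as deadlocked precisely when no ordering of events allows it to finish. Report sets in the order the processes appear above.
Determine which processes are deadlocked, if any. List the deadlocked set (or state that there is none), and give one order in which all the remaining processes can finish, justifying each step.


The deadlocked set is T5, T4, T6 and T2.
Key observation: T5 -> T6 -> T2 -> T5 is a circular wait — nothing in it can go first; T4 waits into the deadlock from upstream.
A valid finishing order for the others: T1, T9.
Step-by-step check:
  T1 waits on nothing -> runs at once and releases m6 and m7
  T9: everything it awaited (m6) is free; runs, freeing m8


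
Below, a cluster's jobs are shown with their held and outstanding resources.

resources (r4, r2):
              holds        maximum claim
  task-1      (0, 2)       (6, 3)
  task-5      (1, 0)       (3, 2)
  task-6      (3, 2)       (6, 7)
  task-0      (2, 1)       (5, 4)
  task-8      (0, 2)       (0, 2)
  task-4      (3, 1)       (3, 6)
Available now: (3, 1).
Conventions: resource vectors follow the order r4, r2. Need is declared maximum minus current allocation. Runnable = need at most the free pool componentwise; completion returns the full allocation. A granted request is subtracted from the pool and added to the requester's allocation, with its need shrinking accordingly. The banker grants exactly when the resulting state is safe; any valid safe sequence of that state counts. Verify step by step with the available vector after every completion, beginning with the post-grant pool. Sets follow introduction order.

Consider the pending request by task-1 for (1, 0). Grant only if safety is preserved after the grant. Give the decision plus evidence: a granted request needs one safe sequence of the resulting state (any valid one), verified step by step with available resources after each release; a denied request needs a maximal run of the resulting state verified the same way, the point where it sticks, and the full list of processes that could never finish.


GRANT: granting preserves safety; a valid post-grant sequence is task-8, task-5, task-0, task-1, task-6, task-4.
Key observation: even at the reduced pool (2, 1), task-8 fits immediately, so safety survives the grant.
Check on the post-grant state, step by step:
  pool = (2, 1)
  run task-8 (needs (0, 0), free (2, 1)); after release of (0, 2) the pool is (2, 3)
  run task-5 (needs (2, 2), free (2, 3)); after release of (1, 0) the pool is (3, 3)
  run task-0 (needs (3, 3), free (3, 3)); after release of (2, 1) the pool is (5, 4)
  run task-1 (needs (5, 1), free (5, 4)); after release of (1, 2) the pool is (6, 6)
  run task-6 (needs (3, 5), free (6, 6)); after release of (3, 2) the pool is (9, 8)
  run task-4 (needs (0, 5), free (9, 8)); after release of (3, 1) the pool is (12, 9)


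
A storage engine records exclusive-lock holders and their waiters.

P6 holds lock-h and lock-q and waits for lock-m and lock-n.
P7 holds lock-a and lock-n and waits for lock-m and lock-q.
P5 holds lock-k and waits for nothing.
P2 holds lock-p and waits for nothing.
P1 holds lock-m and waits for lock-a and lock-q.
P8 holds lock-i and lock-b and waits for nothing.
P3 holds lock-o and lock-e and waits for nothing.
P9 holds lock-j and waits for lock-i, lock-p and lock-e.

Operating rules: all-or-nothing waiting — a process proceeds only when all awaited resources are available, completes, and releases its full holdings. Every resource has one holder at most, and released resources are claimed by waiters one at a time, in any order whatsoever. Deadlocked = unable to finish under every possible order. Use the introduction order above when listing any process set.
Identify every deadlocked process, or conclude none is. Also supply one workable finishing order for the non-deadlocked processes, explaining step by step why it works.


The deadlocked set is P6, P7 and P1.
Key observation: the waits loop around P6 -> P7 -> P6 with no way out; P1 is caught in further circular waits.
A valid finishing order for the others: P8, P2, P3, P9, P5.
Verifying each step:
  P8: no waits; runs immediately, freeing lock-i and lock-b
  P2: no waits; runs immediately, freeing lock-p
  P3: no waits; runs immediately, freeing lock-o and lock-e
  P9: everything it awaited (lock-i, lock-p and lock-e) is free; runs, freeing lock-j
  P5: no waits; runs immediately, freeing lock-k


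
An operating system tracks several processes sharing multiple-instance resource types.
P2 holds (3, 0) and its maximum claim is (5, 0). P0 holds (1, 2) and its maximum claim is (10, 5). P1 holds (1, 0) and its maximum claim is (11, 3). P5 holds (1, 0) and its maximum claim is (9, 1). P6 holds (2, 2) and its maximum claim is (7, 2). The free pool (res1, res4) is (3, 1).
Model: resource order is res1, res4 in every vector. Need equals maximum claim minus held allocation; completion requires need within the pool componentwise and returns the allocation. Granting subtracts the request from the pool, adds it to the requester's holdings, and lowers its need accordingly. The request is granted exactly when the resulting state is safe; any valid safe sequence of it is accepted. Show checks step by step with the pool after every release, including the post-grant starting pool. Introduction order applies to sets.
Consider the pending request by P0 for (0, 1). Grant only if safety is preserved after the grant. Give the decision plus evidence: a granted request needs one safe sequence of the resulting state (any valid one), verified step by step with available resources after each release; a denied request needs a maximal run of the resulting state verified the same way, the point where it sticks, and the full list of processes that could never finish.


GRANT: granting preserves safety; a valid post-grant sequence is P2, P6, P5, P0, P1.
Key observation: the grant leaves (3, 0) free — enough for P2, whose release restarts the cascade.
Verifying the post-grant state step by step:
  pool = (3, 0)
  P2: need (2, 0) fits (3, 0); releases (3, 0), pool now (6, 0)
  P6: need (5, 0) fits (6, 0); releases (2, 2), pool now (8, 2)
  P5: need (8, 1) fits (8, 2); releases (1, 0), pool now (9, 2)
  P0: need (9, 2) fits (9, 2); releases (1, 3), pool now (10, 5)
  P1: need (10, 3) fits (10, 5); releases (1, 0), pool now (11, 5)


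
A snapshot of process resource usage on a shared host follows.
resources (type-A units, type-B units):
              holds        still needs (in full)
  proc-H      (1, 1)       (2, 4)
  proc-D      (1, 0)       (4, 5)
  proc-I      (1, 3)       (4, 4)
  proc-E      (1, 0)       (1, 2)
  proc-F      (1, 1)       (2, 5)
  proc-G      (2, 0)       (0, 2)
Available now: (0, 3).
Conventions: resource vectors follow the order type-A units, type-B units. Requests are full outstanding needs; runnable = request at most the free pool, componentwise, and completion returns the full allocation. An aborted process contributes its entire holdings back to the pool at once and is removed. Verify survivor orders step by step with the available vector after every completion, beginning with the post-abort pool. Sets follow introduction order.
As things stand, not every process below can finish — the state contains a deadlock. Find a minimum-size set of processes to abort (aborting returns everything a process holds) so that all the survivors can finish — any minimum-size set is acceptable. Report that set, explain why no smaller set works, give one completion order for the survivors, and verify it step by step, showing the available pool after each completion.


Minimum abort set: proc-H.
Key observation: the deadlocked proc-I becomes finishable only because proc-H released (1, 1); it completes at step 3 below.
Minimality: the empty abort set fails — the state is deadlocked as it stands.
Survivors finish in the order: proc-G, proc-E, proc-I, proc-D, proc-F. Verifying each step (pool after the aborts first):
  pool = (1, 4)
  proc-G: need (0, 2) fits (1, 4); releases (2, 0), pool now (3, 4)
  proc-E: need (1, 2) fits (3, 4); releases (1, 0), pool now (4, 4)
  proc-I: need (4, 4) fits (4, 4); releases (1, 3), pool now (5, 7)
  proc-D: need (4, 5) fits (5, 7); releases (1, 0), pool now (6, 7)
  proc-F: need (2, 5) fits (6, 7); releases (1, 1), pool now (7, 8)


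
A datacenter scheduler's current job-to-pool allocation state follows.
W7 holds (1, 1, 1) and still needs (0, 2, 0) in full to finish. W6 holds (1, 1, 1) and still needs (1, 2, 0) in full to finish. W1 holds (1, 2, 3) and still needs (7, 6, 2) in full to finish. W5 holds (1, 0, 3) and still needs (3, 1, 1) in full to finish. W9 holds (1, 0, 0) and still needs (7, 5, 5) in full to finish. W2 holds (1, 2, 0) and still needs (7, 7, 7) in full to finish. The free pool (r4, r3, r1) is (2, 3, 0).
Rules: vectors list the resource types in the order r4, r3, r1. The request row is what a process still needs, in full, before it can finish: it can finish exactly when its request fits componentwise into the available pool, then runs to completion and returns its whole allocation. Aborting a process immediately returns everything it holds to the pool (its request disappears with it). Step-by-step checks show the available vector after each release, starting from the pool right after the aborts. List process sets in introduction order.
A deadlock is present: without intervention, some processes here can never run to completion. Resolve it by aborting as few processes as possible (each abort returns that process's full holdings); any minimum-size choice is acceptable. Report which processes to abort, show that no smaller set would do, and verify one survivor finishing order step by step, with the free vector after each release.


The answer: abort W9 and W2.
Key observation: aborting W9 and W2 returns (2, 2, 0), and W1 — hopeless before — runs at step 4 with the returned capacity in the pool.
Why nothing smaller works — every single abort fails: W7 alone leaves W1 blocked (short on r4 and r3); W6 alone leaves W1 blocked (short on r4 and r3); W1 alone leaves W9 blocked (short on r4); W5 alone leaves W1 blocked (short on r4 and r3); W9 alone leaves W1 blocked (short on r4 and r3); W2 alone leaves W1 blocked (short on r4).
Survivors finish in the order: W6, W7, W5, W1. Verifying each step (pool after the aborts first):
  pool = (4, 5, 0)
  W6: need (1, 2, 0) fits (4, 5, 0); releases (1, 1, 1), pool now (5, 6, 1)
  W7: need (0, 2, 0) fits (5, 6, 1); releases (1, 1, 1), pool now (6, 7, 2)
  W5: need (3, 1, 1) fits (6, 7, 2); releases (1, 0, 3), pool now (7, 7, 5)
  W1: need (7, 6, 2) fits (7, 7, 5); releases (1, 2, 3), pool now (8, 9, 8)


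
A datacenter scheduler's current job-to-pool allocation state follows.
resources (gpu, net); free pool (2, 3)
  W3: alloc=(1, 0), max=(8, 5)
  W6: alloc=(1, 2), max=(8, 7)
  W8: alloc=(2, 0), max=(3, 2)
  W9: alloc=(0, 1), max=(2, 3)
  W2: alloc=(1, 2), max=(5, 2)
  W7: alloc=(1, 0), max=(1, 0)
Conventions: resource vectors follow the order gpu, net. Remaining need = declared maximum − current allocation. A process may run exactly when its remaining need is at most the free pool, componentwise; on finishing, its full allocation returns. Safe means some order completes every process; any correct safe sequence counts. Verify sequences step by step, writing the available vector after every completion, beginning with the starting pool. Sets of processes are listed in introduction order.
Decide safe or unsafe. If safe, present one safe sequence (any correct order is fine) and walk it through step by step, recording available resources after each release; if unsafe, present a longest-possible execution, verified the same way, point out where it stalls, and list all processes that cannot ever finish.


UNSAFE.
Key observation: the wall is gpu: completing W8, W2, W7, W9 brings the pool only to (6, 6), and all the rest need more.
The run W8, W2, W7, W9 cannot be extended any further. Verifying each step:
  pool = (2, 3)
  run W8 (needs (1, 2), free (2, 3)); after release of (2, 0) the pool is (4, 3)
  run W2 (needs (4, 0), free (4, 3)); after release of (1, 2) the pool is (5, 5)
  run W7 (needs (0, 0), free (5, 5)); after release of (1, 0) the pool is (6, 5)
  run W9 (needs (2, 2), free (6, 5)); after release of (0, 1) the pool is (6, 6)
  W3 cannot run: need (7, 5) vs free (6, 6) (insufficient gpu)
  W6 cannot run: need (7, 5) vs free (6, 6) (insufficient gpu)
Permanently blocked: W3 and W6.


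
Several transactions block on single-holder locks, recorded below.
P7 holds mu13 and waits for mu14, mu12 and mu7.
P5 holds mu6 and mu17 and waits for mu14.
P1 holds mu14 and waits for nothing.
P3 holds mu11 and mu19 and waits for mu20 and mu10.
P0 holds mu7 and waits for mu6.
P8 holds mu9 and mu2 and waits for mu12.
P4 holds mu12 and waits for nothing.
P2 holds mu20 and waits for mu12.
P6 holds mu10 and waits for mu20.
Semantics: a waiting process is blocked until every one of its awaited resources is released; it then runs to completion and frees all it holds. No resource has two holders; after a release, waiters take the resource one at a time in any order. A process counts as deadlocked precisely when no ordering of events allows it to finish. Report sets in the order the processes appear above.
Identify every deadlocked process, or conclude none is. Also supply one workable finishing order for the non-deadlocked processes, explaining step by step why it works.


No process is deadlocked.
Key observation: the wait graph is acyclic; completion cascades from the unblocked processes through everyone else.
A valid finishing order for the others: P1, P4, P5, P2, P0, P8, P6, P7, P3.
Step-by-step check:
  run P1 (it waits on nothing); releases mu14
  run P4 (it waits on nothing); releases mu12
  run P5 (all its waits — mu14 — are resolved); releases mu6 and mu17
  run P2 (all its waits — mu12 — are resolved); releases mu20
  run P0 (all its waits — mu6 — are resolved); releases mu7
  run P8 (all its waits — mu12 — are resolved); releases mu9 and mu2
  run P6 (all its waits — mu20 — are resolved); releases mu10
  run P7 (all its waits — mu14, mu12 and mu7 — are resolved); releases mu13
  run P3 (all its waits — mu20 and mu10 — are resolved); releases mu11 and mu19


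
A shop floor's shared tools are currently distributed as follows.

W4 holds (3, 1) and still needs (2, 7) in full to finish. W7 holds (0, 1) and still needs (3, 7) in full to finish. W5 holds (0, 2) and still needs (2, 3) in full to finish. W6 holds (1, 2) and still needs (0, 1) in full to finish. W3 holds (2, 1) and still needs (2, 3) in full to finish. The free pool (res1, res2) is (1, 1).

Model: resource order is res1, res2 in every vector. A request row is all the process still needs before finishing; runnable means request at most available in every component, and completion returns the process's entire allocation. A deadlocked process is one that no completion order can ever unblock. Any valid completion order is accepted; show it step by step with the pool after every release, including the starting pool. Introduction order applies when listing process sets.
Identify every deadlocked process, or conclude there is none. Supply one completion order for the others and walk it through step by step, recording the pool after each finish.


Deadlocked: W4 and W7.
Key observation: the wall is res2: completing W6, W5, W3 brings the pool only to (4, 6), and all the rest need more.
A valid finishing order for the others: W6, W5, W3. Verifying each step:
  pool = (1, 1)
  run W6 (needs (0, 1), free (1, 1)); after release of (1, 2) the pool is (2, 3)
  run W5 (needs (2, 3), free (2, 3)); after release of (0, 2) the pool is (2, 5)
  run W3 (needs (2, 3), free (2, 5)); after release of (2, 1) the pool is (4, 6)
None of the blocked processes ever fits:
  W4 still needs (2, 7) but only (4, 6) is free — short on res2
  W7 still needs (3, 7) but only (4, 6) is free — short on res2


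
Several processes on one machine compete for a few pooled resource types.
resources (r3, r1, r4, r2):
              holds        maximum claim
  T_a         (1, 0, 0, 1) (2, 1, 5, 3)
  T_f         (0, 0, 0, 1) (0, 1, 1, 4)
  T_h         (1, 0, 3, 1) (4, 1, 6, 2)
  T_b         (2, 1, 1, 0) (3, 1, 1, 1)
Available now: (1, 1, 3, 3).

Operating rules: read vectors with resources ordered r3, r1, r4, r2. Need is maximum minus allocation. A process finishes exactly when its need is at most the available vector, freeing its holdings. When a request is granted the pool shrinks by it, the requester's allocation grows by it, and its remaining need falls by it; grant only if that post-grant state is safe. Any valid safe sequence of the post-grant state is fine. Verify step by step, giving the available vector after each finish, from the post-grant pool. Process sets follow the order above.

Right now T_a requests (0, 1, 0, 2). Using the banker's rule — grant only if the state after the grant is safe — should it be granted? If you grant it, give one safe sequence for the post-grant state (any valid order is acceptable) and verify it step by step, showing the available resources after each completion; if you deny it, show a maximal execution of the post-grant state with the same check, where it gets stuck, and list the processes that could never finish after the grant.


GRANT. The post-grant state is safe; one safe sequence: T_b, T_h, T_a, T_f.
Key observation: after the grant the pool drops to (1, 0, 3, 1), which still lets T_b finish first and unwind the rest.
Verifying the post-grant state step by step:
  pool = (1, 0, 3, 1)
  run T_b (needs (1, 0, 0, 1), free (1, 0, 3, 1)); after release of (2, 1, 1, 0) the pool is (3, 1, 4, 1)
  run T_h (needs (3, 1, 3, 1), free (3, 1, 4, 1)); after release of (1, 0, 3, 1) the pool is (4, 1, 7, 2)
  run T_a (needs (1, 0, 5, 0), free (4, 1, 7, 2)); after release of (1, 1, 0, 3) the pool is (5, 2, 7, 5)
  run T_f (needs (0, 1, 1, 3), free (5, 2, 7, 5)); after release of (0, 0, 0, 1) the pool is (5, 2, 7, 6)


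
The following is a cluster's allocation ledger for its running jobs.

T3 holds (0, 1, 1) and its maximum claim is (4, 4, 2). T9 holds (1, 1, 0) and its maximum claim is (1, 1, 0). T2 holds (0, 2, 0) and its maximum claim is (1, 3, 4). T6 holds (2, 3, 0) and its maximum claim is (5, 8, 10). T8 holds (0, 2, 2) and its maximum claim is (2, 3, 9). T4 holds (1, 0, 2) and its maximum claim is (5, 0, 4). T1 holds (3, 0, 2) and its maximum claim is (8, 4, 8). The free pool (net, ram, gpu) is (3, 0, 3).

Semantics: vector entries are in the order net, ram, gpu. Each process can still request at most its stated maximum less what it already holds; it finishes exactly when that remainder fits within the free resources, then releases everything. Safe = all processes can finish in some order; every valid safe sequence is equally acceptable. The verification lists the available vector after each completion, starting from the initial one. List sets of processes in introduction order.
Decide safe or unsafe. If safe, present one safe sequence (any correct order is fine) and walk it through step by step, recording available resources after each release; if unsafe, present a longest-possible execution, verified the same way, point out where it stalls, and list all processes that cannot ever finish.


SAFE. One safe sequence: T9, T4, T2, T3, T1, T8, T6.
Key observation: reading the order forward, T4 is the first process whose need (4, 0, 2) meets the free pool (4, 1, 3) exactly on a resource it requests.
Verifying each step:
  pool = (3, 0, 3)
  T9 needs (0, 0, 0) <= (3, 0, 3) -> finishes; pool += (1, 1, 0) = (4, 1, 3)
  T4 needs (4, 0, 2) <= (4, 1, 3) -> finishes; pool += (1, 0, 2) = (5, 1, 5)
  T2 needs (1, 1, 4) <= (5, 1, 5) -> finishes; pool += (0, 2, 0) = (5, 3, 5)
  T3 needs (4, 3, 1) <= (5, 3, 5) -> finishes; pool += (0, 1, 1) = (5, 4, 6)
  T1 needs (5, 4, 6) <= (5, 4, 6) -> finishes; pool += (3, 0, 2) = (8, 4, 8)
  T8 needs (2, 1, 7) <= (8, 4, 8) -> finishes; pool += (0, 2, 2) = (8, 6, 10)
  T6 needs (3, 5, 10) <= (8, 6, 10) -> finishes; pool += (2, 3, 0) = (10, 9, 10)
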